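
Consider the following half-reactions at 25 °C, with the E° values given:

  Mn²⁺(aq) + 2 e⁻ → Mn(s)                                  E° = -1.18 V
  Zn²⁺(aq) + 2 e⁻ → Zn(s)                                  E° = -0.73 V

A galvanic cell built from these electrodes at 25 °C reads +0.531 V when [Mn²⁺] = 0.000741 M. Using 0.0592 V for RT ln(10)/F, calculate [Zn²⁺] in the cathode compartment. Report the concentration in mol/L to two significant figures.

Zn²⁺/Zn is the cathode, Mn²⁺/Mn the anode: E°cell = +0.45 V, n = 2.
Overall reaction: Zn²⁺(aq) + Mn(s) → Zn(s) + Mn²⁺(aq); Q = [Mn²⁺]^1/[Zn²⁺]^1.
From E = E° − (0.0592/n) log Q: log Q = (E° − E)·n/0.0592 = (+0.45 − (+0.531))·2/0.0592 = -2.7365.
So 1·log[Zn²⁺] = 1·log(0.000741) − log Q = -3.1302 − (-2.7365) = -0.3937; [Zn²⁺] = 10^(-0.3937) ≈ 0.40 M.

0.40 M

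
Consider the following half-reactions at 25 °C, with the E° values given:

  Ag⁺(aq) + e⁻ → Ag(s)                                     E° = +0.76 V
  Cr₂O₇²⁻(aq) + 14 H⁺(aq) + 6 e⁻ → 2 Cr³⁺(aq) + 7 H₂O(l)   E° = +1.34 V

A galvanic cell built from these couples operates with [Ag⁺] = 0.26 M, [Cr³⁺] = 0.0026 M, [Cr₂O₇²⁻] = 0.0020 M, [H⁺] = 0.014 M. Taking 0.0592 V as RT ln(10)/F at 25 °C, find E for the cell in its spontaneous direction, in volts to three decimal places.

Cr₂O₇²⁻/Cr³⁺ is the cathode (higher E°), Ag⁺/Ag the anode: E°cell = +1.34 − (+0.76) = +0.58 V, n = 6.
Overall: Cr₂O₇²⁻(aq) + 14 H⁺(aq) + 6 Ag(s) → 2 Cr³⁺(aq) + 7 H₂O(l) + 6 Ag⁺(aq)
Q = [Cr³⁺]^2·[Ag⁺]^6 / ([Cr₂O₇²⁻]·[H⁺]^14); log Q = 19.973.
E = E° − (0.0592/n) log Q = +0.58 − (0.0592/6)(19.973) = +0.383 V.

+0.383 V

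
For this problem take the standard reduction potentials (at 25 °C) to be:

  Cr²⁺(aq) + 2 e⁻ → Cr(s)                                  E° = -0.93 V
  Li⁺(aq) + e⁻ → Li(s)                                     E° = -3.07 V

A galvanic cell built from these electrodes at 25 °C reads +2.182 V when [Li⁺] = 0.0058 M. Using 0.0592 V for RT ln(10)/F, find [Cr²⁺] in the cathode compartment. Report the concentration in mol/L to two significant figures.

0.00088 M

Cr²⁺/Cr is the cathode, Li⁺/Li the anode: E°cell = +2.14 V, n = 2.
Overall reaction: Cr²⁺(aq) + 2 Li(s) → Cr(s) + 2 Li⁺(aq); Q = [Li⁺]^2/[Cr²⁺]^1.
From E = E° − (0.0592/n) log Q: log Q = (E° − E)·n/0.0592 = (+2.14 − (+2.182))·2/0.0592 = -1.4189.
So 1·log[Cr²⁺] = 2·log(0.0058) − log Q = -4.4731 − (-1.4189) = -3.0542; [Cr²⁺] = 10^(-3.0542) ≈ 0.00088 M.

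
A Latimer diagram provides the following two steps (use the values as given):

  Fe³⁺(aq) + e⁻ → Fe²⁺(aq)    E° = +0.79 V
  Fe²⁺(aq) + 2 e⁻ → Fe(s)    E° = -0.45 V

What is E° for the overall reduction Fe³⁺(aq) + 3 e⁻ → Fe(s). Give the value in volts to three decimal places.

-0.037 V

Adding the free-energy changes (−nFE°) of the two steps gives −n₃FE°₃ = −n₁FE°₁ − n₂FE°₂.
E°₃ = (1×+0.79 + 2×-0.45) / 3 = (-0.110) / 3 = -0.037 V.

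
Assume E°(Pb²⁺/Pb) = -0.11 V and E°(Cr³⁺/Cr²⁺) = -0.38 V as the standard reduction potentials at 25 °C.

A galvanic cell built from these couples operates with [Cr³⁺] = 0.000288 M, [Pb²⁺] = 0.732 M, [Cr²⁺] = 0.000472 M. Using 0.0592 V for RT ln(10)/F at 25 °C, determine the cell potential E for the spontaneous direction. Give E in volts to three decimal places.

Pb²⁺/Pb is the cathode (higher E°), Cr³⁺/Cr²⁺ the anode: E°cell = -0.11 − (-0.38) = +0.27 V, n = 2.
Overall: Pb²⁺(aq) + 2 Cr²⁺(aq) → Pb(s) + 2 Cr³⁺(aq)
Q = [Cr³⁺]^2 / ([Pb²⁺]·[Cr²⁺]^2); log Q = -0.294.
E = E° − (0.0592/n) log Q = +0.27 − (0.0592/2)(-0.294) = +0.279 V.

+0.279 V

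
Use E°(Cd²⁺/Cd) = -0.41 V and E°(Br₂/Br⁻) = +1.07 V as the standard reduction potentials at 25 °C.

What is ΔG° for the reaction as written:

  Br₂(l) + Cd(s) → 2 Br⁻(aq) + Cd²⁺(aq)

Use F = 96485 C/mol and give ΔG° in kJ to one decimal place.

As written, Br₂/Br⁻ is reduced (cathode) and Cd²⁺/Cd is oxidised (anode), so E°cell = (+1.07) − (-0.41) = +1.48 V.
Balancing electrons gives n = 2.
ΔG° = −nFE° = −(2)(96485)(+1.48) = -285,596 J = -285.6 kJ.

-285.6 kJ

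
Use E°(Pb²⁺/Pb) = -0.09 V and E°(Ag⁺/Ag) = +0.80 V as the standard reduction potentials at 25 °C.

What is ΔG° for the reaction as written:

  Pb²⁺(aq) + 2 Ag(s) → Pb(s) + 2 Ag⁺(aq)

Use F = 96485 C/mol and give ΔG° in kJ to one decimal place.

As written, Pb²⁺/Pb is reduced (cathode) and Ag⁺/Ag is oxidised (anode), so E°cell = (-0.09) − (+0.80) = -0.89 V.
Balancing electrons gives n = 2.
ΔG° = −nFE° = −(2)(96485)(-0.89) = 171,743 J = +171.7 kJ.

+171.7 kJ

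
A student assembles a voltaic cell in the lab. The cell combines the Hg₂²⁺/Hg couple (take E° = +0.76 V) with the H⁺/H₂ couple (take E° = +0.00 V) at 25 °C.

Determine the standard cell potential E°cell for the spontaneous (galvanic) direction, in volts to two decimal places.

The Hg₂²⁺/Hg couple has the higher reduction potential, so it is the cathode; H⁺/H₂ is oxidised at the anode.
E°cell = E°(cathode) − E°(anode) = (+0.76) − (+0.00) = +0.76 V.
Since E°cell > 0, the reaction is spontaneous under standard conditions.

+0.76 V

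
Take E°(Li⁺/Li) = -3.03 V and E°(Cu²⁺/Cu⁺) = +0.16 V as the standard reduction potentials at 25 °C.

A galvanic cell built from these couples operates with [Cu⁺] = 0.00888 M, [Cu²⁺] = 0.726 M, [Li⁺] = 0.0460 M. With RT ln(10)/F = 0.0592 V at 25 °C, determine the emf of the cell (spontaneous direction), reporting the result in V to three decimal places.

+3.382 V

Cu²⁺/Cu⁺ is the cathode (higher E°), Li⁺/Li the anode: E°cell = +0.16 − (-3.03) = +3.19 V, n = 1.
Overall: Cu²⁺(aq) + Li(s) → Cu⁺(aq) + Li⁺(aq)
Q = [Cu⁺]·[Li⁺] / ([Cu²⁺]); log Q = -3.250.
E = E° − (0.0592/n) log Q = +3.19 − (0.0592/1)(-3.250) = +3.382 V.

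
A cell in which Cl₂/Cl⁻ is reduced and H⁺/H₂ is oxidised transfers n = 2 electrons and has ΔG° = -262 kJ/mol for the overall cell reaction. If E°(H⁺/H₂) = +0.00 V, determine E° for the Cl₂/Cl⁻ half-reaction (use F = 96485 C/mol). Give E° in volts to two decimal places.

E°cell = −ΔG°/(nF) = −(-262×10³)/((2)(96485)) = +1.358 V.
Since Cl₂/Cl⁻ is the cathode and H⁺/H₂ the anode, E°cell = E°(Cl₂/Cl⁻) − E°(H⁺/H₂).
So E°(Cl₂/Cl⁻) = E°cell + E°(H⁺/H₂) = +1.358 + (+0.00) = +1.36 V.

+1.36 V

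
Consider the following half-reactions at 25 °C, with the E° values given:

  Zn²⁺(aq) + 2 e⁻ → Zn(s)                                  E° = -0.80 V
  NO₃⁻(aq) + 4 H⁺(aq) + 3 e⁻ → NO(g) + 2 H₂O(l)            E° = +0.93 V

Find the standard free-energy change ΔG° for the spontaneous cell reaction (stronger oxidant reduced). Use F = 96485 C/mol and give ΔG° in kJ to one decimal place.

-1001.5 kJ

NO₃⁻/NO (E° = +0.93 V) is the cathode; Zn²⁺/Zn (E° = -0.80 V) is the anode, so E°cell = +1.73 V.
Balancing electrons gives n = 6 (lcm of 3 and 2).
ΔG° = −nFE° = −(6)(96485)(+1.73) = -1,001,514 J = -1001.5 kJ.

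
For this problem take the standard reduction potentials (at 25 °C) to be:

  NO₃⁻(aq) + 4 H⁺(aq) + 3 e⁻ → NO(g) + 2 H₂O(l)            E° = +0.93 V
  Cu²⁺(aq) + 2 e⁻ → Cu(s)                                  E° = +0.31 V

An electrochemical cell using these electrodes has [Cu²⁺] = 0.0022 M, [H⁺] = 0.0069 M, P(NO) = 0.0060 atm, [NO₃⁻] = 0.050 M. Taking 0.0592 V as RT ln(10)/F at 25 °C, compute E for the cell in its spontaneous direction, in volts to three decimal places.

+0.546 V

NO₃⁻/NO is the cathode (higher E°), Cu²⁺/Cu the anode: E°cell = +0.93 − (+0.31) = +0.62 V, n = 6.
Overall: 2 NO₃⁻(aq) + 8 H⁺(aq) + 3 Cu(s) → 2 NO(g) + 4 H₂O(l) + 3 Cu²⁺(aq)
Q = P(NO)^2·[Cu²⁺]^3 / ([NO₃⁻]^2·[H⁺]^8); log Q = 7.475.
E = E° − (0.0592/n) log Q = +0.62 − (0.0592/6)(7.475) = +0.546 V.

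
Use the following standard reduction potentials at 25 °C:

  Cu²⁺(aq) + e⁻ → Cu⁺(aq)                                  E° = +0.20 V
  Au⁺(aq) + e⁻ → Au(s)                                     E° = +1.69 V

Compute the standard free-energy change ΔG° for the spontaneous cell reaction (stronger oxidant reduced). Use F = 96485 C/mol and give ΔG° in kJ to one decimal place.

-143.8 kJ

Au⁺/Au (E° = +1.69 V) is the cathode; Cu²⁺/Cu⁺ (E° = +0.20 V) is the anode, so E°cell = +1.49 V.
Balancing electrons gives n = 1 (lcm of 1 and 1).
ΔG° = −nFE° = −(1)(96485)(+1.49) = -143,763 J = -143.8 kJ.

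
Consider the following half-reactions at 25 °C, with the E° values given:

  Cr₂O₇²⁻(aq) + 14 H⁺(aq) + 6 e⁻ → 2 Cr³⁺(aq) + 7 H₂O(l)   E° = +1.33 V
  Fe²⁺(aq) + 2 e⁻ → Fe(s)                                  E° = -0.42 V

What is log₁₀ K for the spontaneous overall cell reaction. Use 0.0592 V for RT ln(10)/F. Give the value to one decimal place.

Cathode: Cr₂O₇²⁻/Cr³⁺; anode: Fe²⁺/Fe. E°cell = +1.75 V, n = 6.
log K = nE°cell / 0.0592 = (6)(+1.75) / 0.0592 = 177.4.

177.4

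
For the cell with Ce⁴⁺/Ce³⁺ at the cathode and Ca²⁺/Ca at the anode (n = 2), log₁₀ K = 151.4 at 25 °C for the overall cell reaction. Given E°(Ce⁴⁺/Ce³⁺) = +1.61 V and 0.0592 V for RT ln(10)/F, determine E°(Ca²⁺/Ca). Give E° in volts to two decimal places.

E°cell = (0.0592/n)·log K = (0.0592/2)(151.4) = +4.481 V.
Since Ce⁴⁺/Ce³⁺ is the cathode and Ca²⁺/Ca the anode, E°cell = E°(Ce⁴⁺/Ce³⁺) − E°(Ca²⁺/Ca).
So E°(Ca²⁺/Ca) = E°(Ce⁴⁺/Ce³⁺) − E°cell = (+1.61) − (+4.481) = -2.87 V.

-2.87 V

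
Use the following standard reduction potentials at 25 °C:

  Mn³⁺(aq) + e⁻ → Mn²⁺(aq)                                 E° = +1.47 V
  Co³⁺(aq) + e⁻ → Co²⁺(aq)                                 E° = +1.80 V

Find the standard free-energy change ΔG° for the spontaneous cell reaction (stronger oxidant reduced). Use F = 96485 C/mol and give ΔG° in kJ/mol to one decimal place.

-31.8 kJ/mol

Co³⁺/Co²⁺ (E° = +1.80 V) is the cathode; Mn³⁺/Mn²⁺ (E° = +1.47 V) is the anode, so E°cell = +0.33 V.
Balancing electrons gives n = 1 (lcm of 1 and 1).
ΔG° = −nFE° = −(1)(96485)(+0.33) = -31,840 J = -31.8 kJ/mol.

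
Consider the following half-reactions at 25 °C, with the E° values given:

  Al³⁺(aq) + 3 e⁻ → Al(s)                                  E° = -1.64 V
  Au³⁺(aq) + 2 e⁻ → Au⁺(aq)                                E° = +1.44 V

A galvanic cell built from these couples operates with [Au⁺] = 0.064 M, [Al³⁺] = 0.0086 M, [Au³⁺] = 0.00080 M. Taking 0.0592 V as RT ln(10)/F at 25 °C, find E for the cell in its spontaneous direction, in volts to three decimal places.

+3.064 V

Au³⁺/Au⁺ is the cathode (higher E°), Al³⁺/Al the anode: E°cell = +1.44 − (-1.64) = +3.08 V, n = 6.
Overall: 3 Au³⁺(aq) + 2 Al(s) → 3 Au⁺(aq) + 2 Al³⁺(aq)
Q = [Au⁺]^3·[Al³⁺]^2 / ([Au³⁺]^3); log Q = 1.578.
E = E° − (0.0592/n) log Q = +3.08 − (0.0592/6)(1.578) = +3.064 V.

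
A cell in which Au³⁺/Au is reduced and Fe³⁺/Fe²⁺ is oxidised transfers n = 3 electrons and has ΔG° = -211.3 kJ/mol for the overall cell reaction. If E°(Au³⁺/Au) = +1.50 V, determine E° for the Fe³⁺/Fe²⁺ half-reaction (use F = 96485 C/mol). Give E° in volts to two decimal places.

+0.77 V

E°cell = −ΔG°/(nF) = −(-211.3×10³)/((3)(96485)) = +0.730 V.
Since Au³⁺/Au is the cathode and Fe³⁺/Fe²⁺ the anode, E°cell = E°(Au³⁺/Au) − E°(Fe³⁺/Fe²⁺).
So E°(Fe³⁺/Fe²⁺) = E°(Au³⁺/Au) − E°cell = (+1.50) − (+0.730) = +0.77 V.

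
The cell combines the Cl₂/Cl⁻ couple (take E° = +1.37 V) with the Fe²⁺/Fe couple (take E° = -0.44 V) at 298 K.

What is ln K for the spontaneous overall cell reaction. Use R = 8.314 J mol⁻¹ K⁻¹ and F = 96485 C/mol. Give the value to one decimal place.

141.0

Cathode: Cl₂/Cl⁻; anode: Fe²⁺/Fe. E°cell = (+1.37) − (-0.44) = +1.81 V, with n = 2.
ΔG° = −nFE° = −RT ln K, so ln K = nFE°/(RT) = (2)(96485)(+1.81) / ((8.314)(298)) = 140.975.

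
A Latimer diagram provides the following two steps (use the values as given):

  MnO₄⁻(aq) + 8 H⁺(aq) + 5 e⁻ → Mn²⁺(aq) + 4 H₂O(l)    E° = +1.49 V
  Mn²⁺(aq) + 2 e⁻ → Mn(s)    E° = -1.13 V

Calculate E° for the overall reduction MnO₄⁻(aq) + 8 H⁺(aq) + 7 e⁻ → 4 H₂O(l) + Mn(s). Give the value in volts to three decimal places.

Since ΔG° = −nFE° is additive over sequential reductions, n₃E°₃ = n₁E°₁ + n₂E°₂.
E°₃ = (5×+1.49 + 2×-1.13) / 7 = (+5.190) / 7 = +0.741 V.

+0.741 V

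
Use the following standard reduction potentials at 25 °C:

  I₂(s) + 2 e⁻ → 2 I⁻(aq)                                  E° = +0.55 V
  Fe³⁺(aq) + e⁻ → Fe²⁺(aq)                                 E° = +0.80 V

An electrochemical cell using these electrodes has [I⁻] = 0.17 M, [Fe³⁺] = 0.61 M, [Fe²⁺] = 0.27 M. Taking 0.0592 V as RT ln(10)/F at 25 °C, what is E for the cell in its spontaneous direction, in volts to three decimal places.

+0.225 V

Fe³⁺/Fe²⁺ is the cathode (higher E°), I₂/I⁻ the anode: E°cell = +0.80 − (+0.55) = +0.25 V, n = 2.
Overall: 2 Fe³⁺(aq) + 2 I⁻(aq) → 2 Fe²⁺(aq) + I₂(s)
Q = [Fe²⁺]^2 / ([Fe³⁺]^2·[I⁻]^2); log Q = 0.831.
E = E° − (0.0592/n) log Q = +0.25 − (0.0592/2)(0.831) = +0.225 V.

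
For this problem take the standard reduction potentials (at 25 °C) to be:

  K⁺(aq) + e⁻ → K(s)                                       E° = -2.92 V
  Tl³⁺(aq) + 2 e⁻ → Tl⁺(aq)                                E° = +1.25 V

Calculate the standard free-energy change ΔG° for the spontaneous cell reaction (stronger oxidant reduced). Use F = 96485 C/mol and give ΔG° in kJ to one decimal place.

Tl³⁺/Tl⁺ (E° = +1.25 V) is the cathode; K⁺/K (E° = -2.92 V) is the anode, so E°cell = +4.17 V.
Balancing electrons gives n = 2 (lcm of 2 and 1).
ΔG° = −nFE° = −(2)(96485)(+4.17) = -804,685 J = -804.7 kJ.

-804.7 kJ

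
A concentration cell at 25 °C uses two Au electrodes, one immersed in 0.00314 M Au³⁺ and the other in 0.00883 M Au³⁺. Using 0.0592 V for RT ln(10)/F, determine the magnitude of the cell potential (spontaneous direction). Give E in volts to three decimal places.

+0.009 V

For a concentration cell E°cell = 0. The 0.00883 M side is the cathode (reduction is favoured where [Au³⁺] is higher).
With n = 3, E = −(0.0592/3) log([Au³⁺]ₐₙ/[Au³⁺]꜀ₐₜ) = −(0.0592/3) log(0.00314/0.00883) = −(0.0592/3)(-0.449) = +0.009 V.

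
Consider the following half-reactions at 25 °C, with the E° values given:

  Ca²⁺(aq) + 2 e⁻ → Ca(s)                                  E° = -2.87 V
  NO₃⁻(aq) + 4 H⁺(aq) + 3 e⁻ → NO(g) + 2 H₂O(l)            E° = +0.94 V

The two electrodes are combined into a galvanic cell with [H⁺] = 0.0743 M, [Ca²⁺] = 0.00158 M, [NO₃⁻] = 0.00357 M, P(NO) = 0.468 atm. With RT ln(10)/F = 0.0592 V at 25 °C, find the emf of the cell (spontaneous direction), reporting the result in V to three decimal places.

+3.762 V

NO₃⁻/NO is the cathode (higher E°), Ca²⁺/Ca the anode: E°cell = +0.94 − (-2.87) = +3.81 V, n = 6.
Overall: 2 NO₃⁻(aq) + 8 H⁺(aq) + 3 Ca(s) → 2 NO(g) + 4 H₂O(l) + 3 Ca²⁺(aq)
Q = P(NO)^2·[Ca²⁺]^3 / ([NO₃⁻]^2·[H⁺]^8); log Q = 4.863.
E = E° − (0.0592/n) log Q = +3.81 − (0.0592/6)(4.863) = +3.762 V.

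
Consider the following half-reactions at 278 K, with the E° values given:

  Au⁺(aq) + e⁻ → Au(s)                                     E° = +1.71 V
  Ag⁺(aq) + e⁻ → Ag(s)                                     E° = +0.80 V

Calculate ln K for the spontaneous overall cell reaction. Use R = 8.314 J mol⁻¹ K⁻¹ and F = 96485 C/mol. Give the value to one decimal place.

Cathode: Au⁺/Au; anode: Ag⁺/Ag. E°cell = (+1.71) − (+0.80) = +0.91 V, with n = 1.
ΔG° = −nFE° = −RT ln K, so ln K = nFE°/(RT) = (1)(96485)(+0.91) / ((8.314)(278)) = 37.988.

38.0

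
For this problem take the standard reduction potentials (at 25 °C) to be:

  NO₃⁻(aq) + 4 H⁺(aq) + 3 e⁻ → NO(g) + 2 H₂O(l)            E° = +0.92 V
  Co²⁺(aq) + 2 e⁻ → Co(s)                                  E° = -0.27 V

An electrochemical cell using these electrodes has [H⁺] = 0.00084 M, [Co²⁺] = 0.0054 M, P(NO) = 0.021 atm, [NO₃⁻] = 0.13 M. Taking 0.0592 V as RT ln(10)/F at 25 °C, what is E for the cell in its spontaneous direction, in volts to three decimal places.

+1.030 V

NO₃⁻/NO is the cathode (higher E°), Co²⁺/Co the anode: E°cell = +0.92 − (-0.27) = +1.19 V, n = 6.
Overall: 2 NO₃⁻(aq) + 8 H⁺(aq) + 3 Co(s) → 2 NO(g) + 4 H₂O(l) + 3 Co²⁺(aq)
Q = P(NO)^2·[Co²⁺]^3 / ([NO₃⁻]^2·[H⁺]^8); log Q = 16.219.
E = E° − (0.0592/n) log Q = +1.19 − (0.0592/6)(16.219) = +1.030 V.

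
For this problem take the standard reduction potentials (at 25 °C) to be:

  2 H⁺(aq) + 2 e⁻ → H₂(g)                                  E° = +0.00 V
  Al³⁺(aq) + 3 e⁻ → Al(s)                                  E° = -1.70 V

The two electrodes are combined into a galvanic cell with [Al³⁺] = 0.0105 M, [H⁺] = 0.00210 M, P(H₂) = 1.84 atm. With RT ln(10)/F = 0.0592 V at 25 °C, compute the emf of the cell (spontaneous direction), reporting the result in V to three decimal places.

+1.573 V

H⁺/H₂ is the cathode (higher E°), Al³⁺/Al the anode: E°cell = +0.00 − (-1.70) = +1.70 V, n = 6.
Overall: 6 H⁺(aq) + 2 Al(s) → 3 H₂(g) + 2 Al³⁺(aq)
Q = P(H₂)^3·[Al³⁺]^2 / ([H⁺]^6); log Q = 12.904.
E = E° − (0.0592/n) log Q = +1.70 − (0.0592/6)(12.904) = +1.573 V.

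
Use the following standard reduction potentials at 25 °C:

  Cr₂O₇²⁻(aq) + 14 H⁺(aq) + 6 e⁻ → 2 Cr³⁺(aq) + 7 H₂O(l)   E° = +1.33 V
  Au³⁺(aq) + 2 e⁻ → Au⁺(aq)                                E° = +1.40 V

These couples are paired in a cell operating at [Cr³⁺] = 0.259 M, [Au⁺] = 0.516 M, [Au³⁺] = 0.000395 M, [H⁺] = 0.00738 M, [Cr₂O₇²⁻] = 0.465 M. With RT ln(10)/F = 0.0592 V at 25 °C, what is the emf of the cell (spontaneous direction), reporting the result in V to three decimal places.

Au³⁺/Au⁺ is the cathode (higher E°), Cr₂O₇²⁻/Cr³⁺ the anode: E°cell = +1.40 − (+1.33) = +0.07 V, n = 6.
Overall: 3 Au³⁺(aq) + 2 Cr³⁺(aq) + 7 H₂O(l) → 3 Au⁺(aq) + Cr₂O₇²⁻(aq) + 14 H⁺(aq)
Q = [Au⁺]^3·[Cr₂O₇²⁻]·[H⁺]^14 / ([Au³⁺]^3·[Cr³⁺]^2); log Q = -19.658.
E = E° − (0.0592/n) log Q = +0.07 − (0.0592/6)(-19.658) = +0.264 V.

+0.264 V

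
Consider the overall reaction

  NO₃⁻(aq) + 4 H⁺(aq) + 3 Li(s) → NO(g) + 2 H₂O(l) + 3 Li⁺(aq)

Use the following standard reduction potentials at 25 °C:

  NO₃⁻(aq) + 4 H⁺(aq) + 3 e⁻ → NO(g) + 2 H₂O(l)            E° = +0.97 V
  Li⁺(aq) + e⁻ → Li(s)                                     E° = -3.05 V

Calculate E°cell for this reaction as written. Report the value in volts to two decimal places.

The NO₃⁻/NO couple has the higher reduction potential, so it is the cathode; Li⁺/Li is oxidised at the anode.
E°cell = E°(cathode) − E°(anode) = (+0.97) − (-3.05) = +4.02 V.

+4.02 V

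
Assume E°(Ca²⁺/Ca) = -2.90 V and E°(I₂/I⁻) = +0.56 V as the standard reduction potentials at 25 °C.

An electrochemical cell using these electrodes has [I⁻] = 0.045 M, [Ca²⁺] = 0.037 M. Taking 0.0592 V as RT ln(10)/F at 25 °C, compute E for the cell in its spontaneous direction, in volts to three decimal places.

I₂/I⁻ is the cathode (higher E°), Ca²⁺/Ca the anode: E°cell = +0.56 − (-2.90) = +3.46 V, n = 2.
Overall: I₂(s) + Ca(s) → 2 I⁻(aq) + Ca²⁺(aq)
Q = [I⁻]^2·[Ca²⁺]; log Q = -4.125.
E = E° − (0.0592/n) log Q = +3.46 − (0.0592/2)(-4.125) = +3.582 V.

+3.582 V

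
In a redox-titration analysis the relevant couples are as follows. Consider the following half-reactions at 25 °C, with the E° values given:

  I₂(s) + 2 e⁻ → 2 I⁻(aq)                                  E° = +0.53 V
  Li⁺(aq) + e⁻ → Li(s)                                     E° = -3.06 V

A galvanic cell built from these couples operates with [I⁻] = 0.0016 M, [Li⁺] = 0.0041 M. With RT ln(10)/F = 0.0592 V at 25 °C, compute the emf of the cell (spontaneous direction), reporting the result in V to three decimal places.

+3.897 V

I₂/I⁻ is the cathode (higher E°), Li⁺/Li the anode: E°cell = +0.53 − (-3.06) = +3.59 V, n = 2.
Overall: I₂(s) + 2 Li(s) → 2 I⁻(aq) + 2 Li⁺(aq)
Q = [I⁻]^2·[Li⁺]^2; log Q = -10.366.
E = E° − (0.0592/n) log Q = +3.59 − (0.0592/2)(-10.366) = +3.897 V.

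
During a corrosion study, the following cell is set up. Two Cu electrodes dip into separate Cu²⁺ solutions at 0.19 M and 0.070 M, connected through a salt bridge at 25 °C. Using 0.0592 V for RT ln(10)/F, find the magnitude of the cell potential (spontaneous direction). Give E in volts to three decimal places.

For a concentration cell E°cell = 0. The 0.19 M side is the cathode (reduction is favoured where [Cu²⁺] is higher).
With n = 2, E = −(0.0592/2) log([Cu²⁺]ₐₙ/[Cu²⁺]꜀ₐₜ) = −(0.0592/2) log(0.07/0.19) = −(0.0592/2)(-0.434) = +0.013 V.

+0.013 V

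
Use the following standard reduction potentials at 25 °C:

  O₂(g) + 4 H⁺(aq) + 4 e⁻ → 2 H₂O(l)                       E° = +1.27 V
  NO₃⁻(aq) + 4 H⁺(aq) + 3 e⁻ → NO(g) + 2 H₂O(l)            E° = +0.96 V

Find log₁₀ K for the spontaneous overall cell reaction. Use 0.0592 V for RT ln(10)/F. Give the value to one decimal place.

62.8

Cathode: O₂/H₂O; anode: NO₃⁻/NO. E°cell = +0.31 V, n = 12.
log K = nE°cell / 0.0592 = (12)(+0.31) / 0.0592 = 62.8.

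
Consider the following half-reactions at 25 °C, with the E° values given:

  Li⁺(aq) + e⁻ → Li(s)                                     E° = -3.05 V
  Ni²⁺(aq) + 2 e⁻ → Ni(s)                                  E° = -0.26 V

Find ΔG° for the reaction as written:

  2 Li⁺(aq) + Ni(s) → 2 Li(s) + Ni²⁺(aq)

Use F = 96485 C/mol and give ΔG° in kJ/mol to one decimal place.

+538.4 kJ/mol

As written, Li⁺/Li is reduced (cathode) and Ni²⁺/Ni is oxidised (anode), so E°cell = (-3.05) − (-0.26) = -2.79 V.
Balancing electrons gives n = 2.
ΔG° = −nFE° = −(2)(96485)(-2.79) = 538,386 J = +538.4 kJ/mol.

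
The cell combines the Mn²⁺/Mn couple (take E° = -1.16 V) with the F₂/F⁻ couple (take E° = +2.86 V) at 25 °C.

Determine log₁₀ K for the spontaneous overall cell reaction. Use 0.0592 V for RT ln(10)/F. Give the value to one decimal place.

Cathode: F₂/F⁻; anode: Mn²⁺/Mn. E°cell = +4.02 V, n = 2.
log K = nE°cell / 0.0592 = (2)(+4.02) / 0.0592 = 135.8.

135.8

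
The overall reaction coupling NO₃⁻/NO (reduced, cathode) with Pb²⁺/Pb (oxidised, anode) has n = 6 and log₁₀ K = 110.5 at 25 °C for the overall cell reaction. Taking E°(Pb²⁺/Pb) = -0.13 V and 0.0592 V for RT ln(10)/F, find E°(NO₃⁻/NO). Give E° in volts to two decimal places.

+0.96 V

E°cell = (0.0592/n)·log K = (0.0592/6)(110.5) = +1.090 V.
Since NO₃⁻/NO is the cathode and Pb²⁺/Pb the anode, E°cell = E°(NO₃⁻/NO) − E°(Pb²⁺/Pb).
So E°(NO₃⁻/NO) = E°cell + E°(Pb²⁺/Pb) = +1.090 + (-0.13) = +0.96 V.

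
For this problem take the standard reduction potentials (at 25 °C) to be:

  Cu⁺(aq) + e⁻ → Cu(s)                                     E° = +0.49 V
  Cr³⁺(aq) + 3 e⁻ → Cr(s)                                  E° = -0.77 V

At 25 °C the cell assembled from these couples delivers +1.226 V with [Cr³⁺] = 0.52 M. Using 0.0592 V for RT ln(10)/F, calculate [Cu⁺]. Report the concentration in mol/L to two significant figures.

0.21 M

Cu⁺/Cu is the cathode, Cr³⁺/Cr the anode: E°cell = +1.26 V, n = 3.
Overall reaction: 3 Cu⁺(aq) + Cr(s) → 3 Cu(s) + Cr³⁺(aq); Q = [Cr³⁺]^1/[Cu⁺]^3.
From E = E° − (0.0592/n) log Q: log Q = (E° − E)·n/0.0592 = (+1.26 − (+1.226))·3/0.0592 = 1.7230.
So 3·log[Cu⁺] = 1·log(0.52) − log Q = -0.2840 − (1.7230) = -2.0070; log[Cu⁺] = -2.0070 / 3 = -0.6690; [Cu⁺] = 10^(-0.6690) ≈ 0.21 M.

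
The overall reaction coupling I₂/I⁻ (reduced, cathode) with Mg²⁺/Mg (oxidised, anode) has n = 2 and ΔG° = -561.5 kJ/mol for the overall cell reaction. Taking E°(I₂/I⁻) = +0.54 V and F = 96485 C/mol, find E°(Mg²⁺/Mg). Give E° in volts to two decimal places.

E°cell = −ΔG°/(nF) = −(-561.5×10³)/((2)(96485)) = +2.910 V.
Since I₂/I⁻ is the cathode and Mg²⁺/Mg the anode, E°cell = E°(I₂/I⁻) − E°(Mg²⁺/Mg).
So E°(Mg²⁺/Mg) = E°(I₂/I⁻) − E°cell = (+0.54) − (+2.910) = -2.37 V.

-2.37 V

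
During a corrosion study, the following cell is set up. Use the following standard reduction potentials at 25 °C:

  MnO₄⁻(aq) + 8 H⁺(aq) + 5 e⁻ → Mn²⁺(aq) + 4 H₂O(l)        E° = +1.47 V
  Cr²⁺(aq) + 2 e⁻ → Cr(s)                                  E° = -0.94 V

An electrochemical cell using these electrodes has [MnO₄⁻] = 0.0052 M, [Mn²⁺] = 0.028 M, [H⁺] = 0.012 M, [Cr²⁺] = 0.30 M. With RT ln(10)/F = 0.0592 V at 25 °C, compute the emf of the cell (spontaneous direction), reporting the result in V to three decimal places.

MnO₄⁻/Mn²⁺ is the cathode (higher E°), Cr²⁺/Cr the anode: E°cell = +1.47 − (-0.94) = +2.41 V, n = 10.
Overall: 2 MnO₄⁻(aq) + 16 H⁺(aq) + 5 Cr(s) → 2 Mn²⁺(aq) + 8 H₂O(l) + 5 Cr²⁺(aq)
Q = [Mn²⁺]^2·[Cr²⁺]^5 / ([MnO₄⁻]^2·[H⁺]^16); log Q = 29.581.
E = E° − (0.0592/n) log Q = +2.41 − (0.0592/10)(29.581) = +2.235 V.

+2.235 V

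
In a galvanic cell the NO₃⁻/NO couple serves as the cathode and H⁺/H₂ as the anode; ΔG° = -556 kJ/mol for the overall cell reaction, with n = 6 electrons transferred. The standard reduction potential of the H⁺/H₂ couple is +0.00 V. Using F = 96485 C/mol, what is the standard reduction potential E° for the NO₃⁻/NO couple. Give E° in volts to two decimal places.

+0.96 V

E°cell = −ΔG°/(nF) = −(-556×10³)/((6)(96485)) = +0.960 V.
Since NO₃⁻/NO is the cathode and H⁺/H₂ the anode, E°cell = E°(NO₃⁻/NO) − E°(H⁺/H₂).
So E°(NO₃⁻/NO) = E°cell + E°(H⁺/H₂) = +0.960 + (+0.00) = +0.96 V.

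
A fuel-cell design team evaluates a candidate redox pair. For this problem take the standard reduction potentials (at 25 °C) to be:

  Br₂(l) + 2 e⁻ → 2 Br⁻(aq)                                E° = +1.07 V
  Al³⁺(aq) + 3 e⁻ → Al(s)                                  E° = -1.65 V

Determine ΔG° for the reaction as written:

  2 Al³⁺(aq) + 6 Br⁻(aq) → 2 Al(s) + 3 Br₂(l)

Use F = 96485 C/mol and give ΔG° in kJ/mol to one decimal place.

As written, Al³⁺/Al is reduced (cathode) and Br₂/Br⁻ is oxidised (anode), so E°cell = (-1.65) − (+1.07) = -2.72 V.
Balancing electrons gives n = 6.
ΔG° = −nFE° = −(6)(96485)(-2.72) = 1,574,635 J = +1574.6 kJ/mol.

+1574.6 kJ/mol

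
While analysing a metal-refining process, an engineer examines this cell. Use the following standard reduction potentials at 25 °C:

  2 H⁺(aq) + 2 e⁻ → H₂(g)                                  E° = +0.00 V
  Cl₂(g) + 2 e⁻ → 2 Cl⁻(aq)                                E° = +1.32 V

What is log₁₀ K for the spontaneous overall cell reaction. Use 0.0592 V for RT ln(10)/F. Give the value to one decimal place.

44.6

Cathode: Cl₂/Cl⁻; anode: H⁺/H₂. E°cell = +1.32 V, n = 2.
log K = nE°cell / 0.0592 = (2)(+1.32) / 0.0592 = 44.6.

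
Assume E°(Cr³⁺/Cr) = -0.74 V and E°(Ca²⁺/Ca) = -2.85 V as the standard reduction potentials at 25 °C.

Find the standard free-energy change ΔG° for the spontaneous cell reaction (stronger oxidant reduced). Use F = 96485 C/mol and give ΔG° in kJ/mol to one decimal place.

-1221.5 kJ/mol

Cr³⁺/Cr (E° = -0.74 V) is the cathode; Ca²⁺/Ca (E° = -2.85 V) is the anode, so E°cell = +2.11 V.
Balancing electrons gives n = 6 (lcm of 3 and 2).
ΔG° = −nFE° = −(6)(96485)(+2.11) = -1,221,500 J = -1221.5 kJ/mol.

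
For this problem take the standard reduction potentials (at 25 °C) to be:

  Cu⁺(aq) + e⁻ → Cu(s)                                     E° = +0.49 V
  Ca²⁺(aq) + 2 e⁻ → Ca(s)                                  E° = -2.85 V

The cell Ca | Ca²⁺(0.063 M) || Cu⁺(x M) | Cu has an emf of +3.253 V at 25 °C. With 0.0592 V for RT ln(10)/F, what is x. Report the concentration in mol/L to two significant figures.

0.0085 M

Cu⁺/Cu is the cathode, Ca²⁺/Ca the anode: E°cell = +3.34 V, n = 2.
Overall reaction: 2 Cu⁺(aq) + Ca(s) → 2 Cu(s) + Ca²⁺(aq); Q = [Ca²⁺]^1/[Cu⁺]^2.
From E = E° − (0.0592/n) log Q: log Q = (E° − E)·n/0.0592 = (+3.34 − (+3.253))·2/0.0592 = 2.9392.
So 2·log[Cu⁺] = 1·log(0.063) − log Q = -1.2007 − (2.9392) = -4.1399; log[Cu⁺] = -4.1399 / 2 = -2.0699; [Cu⁺] = 10^(-2.0699) ≈ 0.0085 M.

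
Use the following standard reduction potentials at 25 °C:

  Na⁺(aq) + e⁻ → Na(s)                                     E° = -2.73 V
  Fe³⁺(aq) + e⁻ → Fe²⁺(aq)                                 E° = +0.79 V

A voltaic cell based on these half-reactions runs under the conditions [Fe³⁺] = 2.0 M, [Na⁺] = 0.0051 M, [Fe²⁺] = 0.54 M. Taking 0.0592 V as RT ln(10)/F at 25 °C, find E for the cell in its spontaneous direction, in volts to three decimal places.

+3.689 V

Fe³⁺/Fe²⁺ is the cathode (higher E°), Na⁺/Na the anode: E°cell = +0.79 − (-2.73) = +3.52 V, n = 1.
Overall: Fe³⁺(aq) + Na(s) → Fe²⁺(aq) + Na⁺(aq)
Q = [Fe²⁺]·[Na⁺] / ([Fe³⁺]); log Q = -2.861.
E = E° − (0.0592/n) log Q = +3.52 − (0.0592/1)(-2.861) = +3.689 V.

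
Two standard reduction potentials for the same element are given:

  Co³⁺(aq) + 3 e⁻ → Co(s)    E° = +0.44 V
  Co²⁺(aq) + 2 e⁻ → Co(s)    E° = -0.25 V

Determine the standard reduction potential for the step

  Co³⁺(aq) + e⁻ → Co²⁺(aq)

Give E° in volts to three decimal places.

+1.820 V

Sequential free energies add, so n₃E°₃ = n₁E°₁ + n₂E°₂.
With n₃ = 3, and the known step contributing 2×(-0.25) V, the unknown satisfies 1·E° = 3×(+0.44) − 2×(-0.25) = +1.820.
E° = +1.820 / 1 = +1.820 V.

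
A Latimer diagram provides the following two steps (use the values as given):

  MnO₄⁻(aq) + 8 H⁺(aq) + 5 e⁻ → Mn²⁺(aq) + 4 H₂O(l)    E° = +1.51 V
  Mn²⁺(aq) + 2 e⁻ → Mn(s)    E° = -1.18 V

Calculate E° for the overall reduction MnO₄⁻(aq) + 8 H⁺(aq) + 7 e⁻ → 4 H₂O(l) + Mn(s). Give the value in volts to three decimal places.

Standard free energies of sequential steps add: ΔG°₃ = ΔG°₁ + ΔG°₂, so n₃E°₃ = n₁E°₁ + n₂E°₂.
E°₃ = (5×+1.51 + 2×-1.18) / 7 = (+5.190) / 7 = +0.741 V.

+0.741 V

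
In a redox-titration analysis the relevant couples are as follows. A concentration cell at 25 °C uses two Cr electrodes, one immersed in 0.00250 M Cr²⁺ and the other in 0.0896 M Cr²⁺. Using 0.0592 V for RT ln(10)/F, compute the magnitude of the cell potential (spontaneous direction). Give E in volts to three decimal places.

For a concentration cell E°cell = 0. The 0.0896 M side is the cathode (reduction is favoured where [Cr²⁺] is higher).
With n = 2, E = −(0.0592/2) log([Cr²⁺]ₐₙ/[Cr²⁺]꜀ₐₜ) = −(0.0592/2) log(0.0025/0.0896) = −(0.0592/2)(-1.554) = +0.046 V.

+0.046 V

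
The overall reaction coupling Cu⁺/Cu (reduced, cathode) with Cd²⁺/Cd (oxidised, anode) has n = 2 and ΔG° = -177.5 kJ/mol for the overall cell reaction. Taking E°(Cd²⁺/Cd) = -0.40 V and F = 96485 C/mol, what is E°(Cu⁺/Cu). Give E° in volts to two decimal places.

E°cell = −ΔG°/(nF) = −(-177.5×10³)/((2)(96485)) = +0.920 V.
Since Cu⁺/Cu is the cathode and Cd²⁺/Cd the anode, E°cell = E°(Cu⁺/Cu) − E°(Cd²⁺/Cd).
So E°(Cu⁺/Cu) = E°cell + E°(Cd²⁺/Cd) = +0.920 + (-0.40) = +0.52 V.

+0.52 V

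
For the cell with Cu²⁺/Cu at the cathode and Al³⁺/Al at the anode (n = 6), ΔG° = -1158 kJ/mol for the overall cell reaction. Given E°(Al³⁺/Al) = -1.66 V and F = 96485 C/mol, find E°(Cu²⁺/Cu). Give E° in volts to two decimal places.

+0.34 V

E°cell = −ΔG°/(nF) = −(-1158×10³)/((6)(96485)) = +2.000 V.
Since Cu²⁺/Cu is the cathode and Al³⁺/Al the anode, E°cell = E°(Cu²⁺/Cu) − E°(Al³⁺/Al).
So E°(Cu²⁺/Cu) = E°cell + E°(Al³⁺/Al) = +2.000 + (-1.66) = +0.34 V.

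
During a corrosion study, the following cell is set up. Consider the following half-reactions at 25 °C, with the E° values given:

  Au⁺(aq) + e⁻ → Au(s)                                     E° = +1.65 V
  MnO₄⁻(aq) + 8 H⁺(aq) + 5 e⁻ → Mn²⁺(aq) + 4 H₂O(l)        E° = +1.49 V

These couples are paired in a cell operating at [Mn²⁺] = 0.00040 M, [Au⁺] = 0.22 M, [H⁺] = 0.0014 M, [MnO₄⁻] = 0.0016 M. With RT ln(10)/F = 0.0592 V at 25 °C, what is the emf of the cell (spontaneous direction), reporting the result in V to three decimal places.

+0.384 V

Au⁺/Au is the cathode (higher E°), MnO₄⁻/Mn²⁺ the anode: E°cell = +1.65 − (+1.49) = +0.16 V, n = 5.
Overall: 5 Au⁺(aq) + Mn²⁺(aq) + 4 H₂O(l) → 5 Au(s) + MnO₄⁻(aq) + 8 H⁺(aq)
Q = [MnO₄⁻]·[H⁺]^8 / ([Au⁺]^5·[Mn²⁺]); log Q = -18.941.
E = E° − (0.0592/n) log Q = +0.16 − (0.0592/5)(-18.941) = +0.384 V.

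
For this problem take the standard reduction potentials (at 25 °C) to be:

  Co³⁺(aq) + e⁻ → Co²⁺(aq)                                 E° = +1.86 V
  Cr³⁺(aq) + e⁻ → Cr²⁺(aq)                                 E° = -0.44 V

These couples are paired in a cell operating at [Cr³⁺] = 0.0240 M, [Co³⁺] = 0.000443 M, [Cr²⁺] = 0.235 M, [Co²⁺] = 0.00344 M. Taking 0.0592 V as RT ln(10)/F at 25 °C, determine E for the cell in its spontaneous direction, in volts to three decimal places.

Co³⁺/Co²⁺ is the cathode (higher E°), Cr³⁺/Cr²⁺ the anode: E°cell = +1.86 − (-0.44) = +2.30 V, n = 1.
Overall: Co³⁺(aq) + Cr²⁺(aq) → Co²⁺(aq) + Cr³⁺(aq)
Q = [Co²⁺]·[Cr³⁺] / ([Co³⁺]·[Cr²⁺]); log Q = -0.101.
E = E° − (0.0592/n) log Q = +2.30 − (0.0592/1)(-0.101) = +2.306 V.

+2.306 V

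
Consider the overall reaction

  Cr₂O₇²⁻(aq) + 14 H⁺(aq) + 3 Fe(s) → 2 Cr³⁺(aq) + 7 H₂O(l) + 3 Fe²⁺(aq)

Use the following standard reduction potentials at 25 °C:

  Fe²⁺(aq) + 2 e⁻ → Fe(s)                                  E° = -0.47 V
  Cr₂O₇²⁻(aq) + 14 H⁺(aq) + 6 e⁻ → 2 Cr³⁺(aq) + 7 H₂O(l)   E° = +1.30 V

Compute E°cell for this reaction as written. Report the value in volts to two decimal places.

+1.77 V

The Cr₂O₇²⁻/Cr³⁺ couple has the higher reduction potential, so it is the cathode; Fe²⁺/Fe is oxidised at the anode.
E°cell = E°(cathode) − E°(anode) = (+1.30) − (-0.47) = +1.77 V.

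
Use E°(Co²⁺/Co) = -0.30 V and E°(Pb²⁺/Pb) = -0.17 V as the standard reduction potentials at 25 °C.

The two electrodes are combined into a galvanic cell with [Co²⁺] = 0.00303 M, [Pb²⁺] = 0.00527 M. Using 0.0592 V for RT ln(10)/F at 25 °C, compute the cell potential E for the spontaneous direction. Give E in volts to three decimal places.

+0.137 V

Pb²⁺/Pb is the cathode (higher E°), Co²⁺/Co the anode: E°cell = -0.17 − (-0.30) = +0.13 V, n = 2.
Overall: Pb²⁺(aq) + Co(s) → Pb(s) + Co²⁺(aq)
Q = [Co²⁺] / ([Pb²⁺]); log Q = -0.240.
E = E° − (0.0592/n) log Q = +0.13 − (0.0592/2)(-0.240) = +0.137 V.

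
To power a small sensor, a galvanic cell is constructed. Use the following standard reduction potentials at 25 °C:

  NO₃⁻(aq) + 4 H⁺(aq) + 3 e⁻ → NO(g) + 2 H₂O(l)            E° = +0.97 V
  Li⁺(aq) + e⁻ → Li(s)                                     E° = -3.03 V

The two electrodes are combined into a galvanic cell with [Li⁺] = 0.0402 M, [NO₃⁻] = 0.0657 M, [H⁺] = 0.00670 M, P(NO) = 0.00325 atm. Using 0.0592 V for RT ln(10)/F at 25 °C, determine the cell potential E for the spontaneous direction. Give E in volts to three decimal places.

+3.937 V

NO₃⁻/NO is the cathode (higher E°), Li⁺/Li the anode: E°cell = +0.97 − (-3.03) = +4.00 V, n = 3.
Overall: NO₃⁻(aq) + 4 H⁺(aq) + 3 Li(s) → NO(g) + 2 H₂O(l) + 3 Li⁺(aq)
Q = P(NO)·[Li⁺]^3 / ([NO₃⁻]·[H⁺]^4); log Q = 3.203.
E = E° − (0.0592/n) log Q = +4.00 − (0.0592/3)(3.203) = +3.937 V.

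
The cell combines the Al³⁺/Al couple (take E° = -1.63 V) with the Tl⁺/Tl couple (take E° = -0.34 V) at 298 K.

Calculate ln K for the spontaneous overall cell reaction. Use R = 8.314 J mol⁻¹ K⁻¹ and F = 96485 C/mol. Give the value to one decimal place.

Cathode: Tl⁺/Tl; anode: Al³⁺/Al. E°cell = (-0.34) − (-1.63) = +1.29 V, with n = 3.
ΔG° = −nFE° = −RT ln K, so ln K = nFE°/(RT) = (3)(96485)(+1.29) / ((8.314)(298)) = 150.711.

150.7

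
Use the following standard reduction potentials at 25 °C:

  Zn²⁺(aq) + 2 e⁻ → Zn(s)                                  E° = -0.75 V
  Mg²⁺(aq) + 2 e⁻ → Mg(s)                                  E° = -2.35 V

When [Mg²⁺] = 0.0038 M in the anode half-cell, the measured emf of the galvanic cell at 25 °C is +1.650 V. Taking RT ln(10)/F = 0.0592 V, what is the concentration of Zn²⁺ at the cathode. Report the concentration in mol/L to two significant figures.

Zn²⁺/Zn is the cathode, Mg²⁺/Mg the anode: E°cell = +1.60 V, n = 2.
Overall reaction: Zn²⁺(aq) + Mg(s) → Zn(s) + Mg²⁺(aq); Q = [Mg²⁺]^1/[Zn²⁺]^1.
From E = E° − (0.0592/n) log Q: log Q = (E° − E)·n/0.0592 = (+1.60 − (+1.650))·2/0.0592 = -1.6892.
So 1·log[Zn²⁺] = 1·log(0.0038) − log Q = -2.4202 − (-1.6892) = -0.7310; [Zn²⁺] = 10^(-0.7310) ≈ 0.19 M.

0.19 M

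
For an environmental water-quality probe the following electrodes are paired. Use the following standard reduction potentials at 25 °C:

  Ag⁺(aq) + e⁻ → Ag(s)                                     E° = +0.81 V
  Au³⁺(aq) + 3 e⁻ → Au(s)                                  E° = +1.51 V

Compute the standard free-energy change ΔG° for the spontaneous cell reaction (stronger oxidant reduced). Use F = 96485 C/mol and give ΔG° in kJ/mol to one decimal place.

Au³⁺/Au (E° = +1.51 V) is the cathode; Ag⁺/Ag (E° = +0.81 V) is the anode, so E°cell = +0.70 V.
Balancing electrons gives n = 3 (lcm of 3 and 1).
ΔG° = −nFE° = −(3)(96485)(+0.70) = -202,618 J = -202.6 kJ/mol.

-202.6 kJ/mol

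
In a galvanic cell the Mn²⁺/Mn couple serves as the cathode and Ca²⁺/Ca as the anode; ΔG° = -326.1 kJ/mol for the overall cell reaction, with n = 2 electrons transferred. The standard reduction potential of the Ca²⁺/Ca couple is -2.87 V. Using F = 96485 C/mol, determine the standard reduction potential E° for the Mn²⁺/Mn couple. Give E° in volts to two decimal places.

E°cell = −ΔG°/(nF) = −(-326.1×10³)/((2)(96485)) = +1.690 V.
Since Mn²⁺/Mn is the cathode and Ca²⁺/Ca the anode, E°cell = E°(Mn²⁺/Mn) − E°(Ca²⁺/Ca).
So E°(Mn²⁺/Mn) = E°cell + E°(Ca²⁺/Ca) = +1.690 + (-2.87) = -1.18 V.

-1.18 V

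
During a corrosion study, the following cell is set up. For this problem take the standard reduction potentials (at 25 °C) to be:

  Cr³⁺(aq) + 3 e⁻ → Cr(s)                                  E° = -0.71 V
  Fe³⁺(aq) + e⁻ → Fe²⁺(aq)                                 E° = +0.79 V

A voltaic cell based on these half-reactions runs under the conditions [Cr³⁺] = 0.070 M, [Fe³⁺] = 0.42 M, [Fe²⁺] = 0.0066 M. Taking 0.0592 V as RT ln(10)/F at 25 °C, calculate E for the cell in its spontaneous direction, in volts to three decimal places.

+1.630 V

Fe³⁺/Fe²⁺ is the cathode (higher E°), Cr³⁺/Cr the anode: E°cell = +0.79 − (-0.71) = +1.50 V, n = 3.
Overall: 3 Fe³⁺(aq) + Cr(s) → 3 Fe²⁺(aq) + Cr³⁺(aq)
Q = [Fe²⁺]^3·[Cr³⁺] / ([Fe³⁺]^3); log Q = -6.566.
E = E° − (0.0592/n) log Q = +1.50 − (0.0592/3)(-6.566) = +1.630 V.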